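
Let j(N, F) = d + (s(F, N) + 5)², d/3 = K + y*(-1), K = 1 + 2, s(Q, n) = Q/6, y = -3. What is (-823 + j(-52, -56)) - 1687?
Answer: -22259/9 ≈ -2473.2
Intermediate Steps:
s(Q, n) = Q/6 (s(Q, n) = Q*(⅙) = Q/6)
K = 3
d = 18 (d = 3*(3 - 3*(-1)) = 3*(3 + 3) = 3*6 = 18)
j(N, F) = 18 + (5 + F/6)² (j(N, F) = 18 + (F/6 + 5)² = 18 + (5 + F/6)²)
(-823 + j(-52, -56)) - 1687 = (-823 + (18 + (30 - 56)²/36)) - 1687 = (-823 + (18 + (1/36)*(-26)²)) - 1687 = (-823 + (18 + (1/36)*676)) - 1687 = (-823 + (18 + 169/9)) - 1687 = (-823 + 331/9) - 1687 = -7076/9 - 1687 = -22259/9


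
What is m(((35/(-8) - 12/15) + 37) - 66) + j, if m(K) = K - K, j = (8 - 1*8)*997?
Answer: 0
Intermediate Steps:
j = 0 (j = (8 - 8)*997 = 0*997 = 0)
m(K) = 0
m(((35/(-8) - 12/15) + 37) - 66) + j = 0 + 0 = 0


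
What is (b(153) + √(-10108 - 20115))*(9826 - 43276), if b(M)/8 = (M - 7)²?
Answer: -5704161600 - 33450*I*√30223 ≈ -5.7042e+9 - 5.8152e+6*I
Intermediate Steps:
b(M) = 8*(-7 + M)² (b(M) = 8*(M - 7)² = 8*(-7 + M)²)
(b(153) + √(-10108 - 20115))*(9826 - 43276) = (8*(-7 + 153)² + √(-10108 - 20115))*(9826 - 43276) = (8*146² + √(-30223))*(-33450) = (8*21316 + I*√30223)*(-33450) = (170528 + I*√30223)*(-33450) = -5704161600 - 33450*I*√30223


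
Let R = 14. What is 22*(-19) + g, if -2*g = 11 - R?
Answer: -833/2 ≈ -416.50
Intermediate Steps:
g = 3/2 (g = -(11 - 1*14)/2 = -(11 - 14)/2 = -½*(-3) = 3/2 ≈ 1.5000)
22*(-19) + g = 22*(-19) + 3/2 = -418 + 3/2 = -833/2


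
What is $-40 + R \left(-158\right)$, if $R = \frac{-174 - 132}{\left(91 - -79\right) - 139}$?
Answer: $\frac{47108}{31} \approx 1519.6$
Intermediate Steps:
$R = - \frac{306}{31}$ ($R = - \frac{306}{\left(91 + 79\right) - 139} = - \frac{306}{170 - 139} = - \frac{306}{31} \approx -9.871$)
$-40 + R \left(-158\right) = -40 - - \frac{48348}{31} = -40 + \frac{48348}{31} = \frac{47108}{31}$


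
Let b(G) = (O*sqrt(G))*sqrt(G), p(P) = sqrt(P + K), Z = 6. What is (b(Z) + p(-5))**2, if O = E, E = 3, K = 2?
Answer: (18 + I*sqrt(3))**2 ≈ 321.0 + 62.354*I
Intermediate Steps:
p(P) = sqrt(2 + P) (p(P) = sqrt(P + 2) = sqrt(2 + P))
O = 3
b(G) = 3*G (b(G) = (3*sqrt(G))*sqrt(G) = 3*G)
(b(Z) + p(-5))**2 = (3*6 + sqrt(2 - 5))**2 = (18 + sqrt(-3))**2 = (18 + I*sqrt(3))**2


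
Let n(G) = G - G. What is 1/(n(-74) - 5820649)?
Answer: -1/5820649 ≈ -1.7180e-7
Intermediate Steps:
n(G) = 0
1/(n(-74) - 5820649) = 1/(0 - 5820649) = 1/(-5820649) = -1/5820649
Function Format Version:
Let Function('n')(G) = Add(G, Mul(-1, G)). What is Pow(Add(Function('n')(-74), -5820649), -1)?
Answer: Rational(-1, 5820649) ≈ -1.7180e-7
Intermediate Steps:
Function('n')(G) = 0
Pow(Add(Function('n')(-74), -5820649), -1) = Pow(Add(0, -5820649), -1) = Pow(-5820649, -1) = Rational(-1, 5820649)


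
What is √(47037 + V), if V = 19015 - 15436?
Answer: 6*√1406 ≈ 224.98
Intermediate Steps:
V = 3579
√(47037 + V) = √(47037 + 3579) = √50616 = 6*√1406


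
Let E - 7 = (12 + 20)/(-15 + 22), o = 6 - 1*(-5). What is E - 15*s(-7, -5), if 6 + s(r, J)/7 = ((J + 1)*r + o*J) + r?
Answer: 29481/7 ≈ 4211.6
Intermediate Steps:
o = 11 (o = 6 + 5 = 11)
E = 81/7 (E = 7 + (12 + 20)/(-15 + 22) = 7 + 32/7 = 81/7 ≈ 11.571)
s(r, J) = -42 + 7*r + 77*J + 7*r*(1 + J) (s(r, J) = -42 + 7*(((J + 1)*r + 11*J) + r) = -42 + 7*(((1 + J)*r + 11*J) + r) = -42 + 7*((r*(1 + J) + 11*J) + r) = -42 + 7*((11*J + r*(1 + J)) + r) = -42 + 7*(r + 11*J + r*(1 + J)) = -42 + (7*r + 77*J + 7*r*(1 + J)) = -42 + 7*r + 77*J + 7*r*(1 + J))
E - 15*s(-7, -5) = 81/7 - 15*(-42 + 14*(-7) + 77*(-5) + 7*(-5)*(-7)) = 81/7 - 15*(-42 - 98 - 385 + 245) = 81/7 - 15*(-280) = 81/7 + 4200 = 29481/7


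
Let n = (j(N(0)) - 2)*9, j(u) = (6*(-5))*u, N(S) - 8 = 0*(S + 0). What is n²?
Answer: 4743684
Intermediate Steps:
N(S) = 8 (N(S) = 8 + 0*(S + 0) = 8 + 0*S = 8 + 0 = 8)
j(u) = -30*u
n = -2178 (n = (-30*8 - 2)*9 = (-240 - 2)*9 = -242*9 = -2178)
n² = (-2178)² = 4743684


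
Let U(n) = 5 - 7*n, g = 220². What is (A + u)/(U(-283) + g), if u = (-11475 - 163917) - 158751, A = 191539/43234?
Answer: -14446146923/2178388324 ≈ -6.6316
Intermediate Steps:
g = 48400
A = 191539/43234 (A = 191539*(1/43234) = 191539/43234 ≈ 4.4303)
u = -334143 (u = -175392 - 158751 = -334143)
(A + u)/(U(-283) + g) = (191539/43234 - 334143)/((5 - 7*(-283)) + 48400) = -14446146923/(43234*((5 + 1981) + 48400)) = -14446146923/(43234*(1986 + 48400)) = -14446146923/43234/50386 = -14446146923/43234*1/50386 = -14446146923/2178388324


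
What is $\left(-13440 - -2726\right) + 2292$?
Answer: $-8422$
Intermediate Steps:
$\left(-13440 - -2726\right) + 2292 = \left(-13440 + \left(-1063 + 3789\right)\right) + 2292 = \left(-13440 + 2726\right) + 2292 = -10714 + 2292 = -8422$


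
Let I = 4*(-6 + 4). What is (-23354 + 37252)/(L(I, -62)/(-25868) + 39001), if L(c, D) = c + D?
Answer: 179756732/504438969 ≈ 0.35635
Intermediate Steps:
I = -8 (I = 4*(-2) = -8)
L(c, D) = D + c
(-23354 + 37252)/(L(I, -62)/(-25868) + 39001) = (-23354 + 37252)/((-62 - 8)/(-25868) + 39001) = 13898/(-70*(-1/25868) + 39001) = 13898/(35/12934 + 39001) = 13898/(504438969/12934) = 13898*(12934/504438969) = 179756732/504438969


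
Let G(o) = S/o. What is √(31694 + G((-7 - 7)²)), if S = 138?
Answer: √6212162/14 ≈ 178.03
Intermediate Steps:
G(o) = 138/o
√(31694 + G((-7 - 7)²)) = √(31694 + 138/((-7 - 7)²)) = √(31694 + 138/((-14)²)) = √(31694 + 138/196) = √(31694 + 138*(1/196)) = √(31694 + 69/98) = √(3106081/98) = √6212162/14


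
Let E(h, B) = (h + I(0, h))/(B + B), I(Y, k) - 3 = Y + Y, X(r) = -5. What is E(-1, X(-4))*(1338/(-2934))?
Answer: 223/2445 ≈ 0.091207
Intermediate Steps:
I(Y, k) = 3 + 2*Y (I(Y, k) = 3 + (Y + Y) = 3 + 2*Y)
E(h, B) = (3 + h)/(2*B) (E(h, B) = (h + (3 + 2*0))/(B + B) = (h + (3 + 0))/((2*B)) = (h + 3)*(1/(2*B)) = (3 + h)*(1/(2*B)) = (3 + h)/(2*B))
E(-1, X(-4))*(1338/(-2934)) = ((½)*(3 - 1)/(-5))*(1338/(-2934)) = ((½)*(-⅕)*2)*(1338*(-1/2934)) = -⅕*(-223/489) = 223/2445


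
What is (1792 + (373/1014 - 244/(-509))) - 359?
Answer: 740045831/516126 ≈ 1433.8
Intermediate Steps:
(1792 + (373/1014 - 244/(-509))) - 359 = (1792 + (373*(1/1014) - 244*(-1/509))) - 359 = (1792 + (373/1014 + 244/509)) - 359 = (1792 + 437273/516126) - 359 = 925335065/516126 - 359 = 740045831/516126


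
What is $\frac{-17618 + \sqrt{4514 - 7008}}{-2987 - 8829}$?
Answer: $\frac{8809}{5908} - \frac{i \sqrt{2494}}{11816} \approx 1.491 - 0.0042265 i$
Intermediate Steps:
$\frac{-17618 + \sqrt{4514 - 7008}}{-2987 - 8829} = \frac{-17618 + \sqrt{-2494}}{-11816} = \left(-17618 + i \sqrt{2494}\right) \left(- \frac{1}{11816}\right) = \frac{8809}{5908} - \frac{i \sqrt{2494}}{11816}$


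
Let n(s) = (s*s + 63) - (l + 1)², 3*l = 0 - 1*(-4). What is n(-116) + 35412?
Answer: 440330/9 ≈ 48926.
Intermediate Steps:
l = 4/3 (l = (0 - 1*(-4))/3 = (0 + 4)/3 = (⅓)*4 = 4/3 ≈ 1.3333)
n(s) = 518/9 + s² (n(s) = (s*s + 63) - (4/3 + 1)² = (s² + 63) - (7/3)² = (63 + s²) - 1*49/9 = (63 + s²) - 49/9 = 518/9 + s²)
n(-116) + 35412 = (518/9 + (-116)²) + 35412 = (518/9 + 13456) + 35412 = 121622/9 + 35412 = 440330/9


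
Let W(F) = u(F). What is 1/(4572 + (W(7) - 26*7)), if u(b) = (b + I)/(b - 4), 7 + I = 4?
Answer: 3/13174 ≈ 0.00022772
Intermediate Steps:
I = -3 (I = -7 + 4 = -3)
u(b) = (-3 + b)/(-4 + b) (u(b) = (b - 3)/(b - 4) = (-3 + b)/(-4 + b))
W(F) = (-3 + F)/(-4 + F)
1/(4572 + (W(7) - 26*7)) = 1/(4572 + ((-3 + 7)/(-4 + 7) - 26*7)) = 1/(4572 + (4/3 - 182)) = 1/(4572 - 542/3) = 1/(13174/3) = 3/13174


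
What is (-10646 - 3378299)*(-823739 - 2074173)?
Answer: 9820864382840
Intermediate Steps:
(-10646 - 3378299)*(-823739 - 2074173) = -3388945*(-2897912) = 9820864382840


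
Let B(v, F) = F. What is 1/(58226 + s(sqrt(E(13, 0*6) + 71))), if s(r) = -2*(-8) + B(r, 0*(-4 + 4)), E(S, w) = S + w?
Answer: 1/58242 ≈ 1.7170e-5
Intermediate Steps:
s(r) = 16 (s(r) = -2*(-8) + 0*(-4 + 4) = 16 + 0*0 = 16 + 0 = 16)
1/(58226 + s(sqrt(E(13, 0*6) + 71))) = 1/(58226 + 16) = 1/58242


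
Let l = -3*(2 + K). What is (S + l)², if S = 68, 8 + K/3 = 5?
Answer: 7921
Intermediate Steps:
K = -9 (K = -24 + 3*5 = -24 + 15 = -9)
l = 21 (l = -3*(2 - 9) = -3*(-7) = 21)
(S + l)² = (68 + 21)² = 89² = 7921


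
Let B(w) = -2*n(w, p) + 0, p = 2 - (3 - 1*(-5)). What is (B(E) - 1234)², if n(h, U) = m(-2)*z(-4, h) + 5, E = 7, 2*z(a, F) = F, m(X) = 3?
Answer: 1600225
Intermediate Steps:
z(a, F) = F/2
p = -6 (p = 2 - (3 + 5) = 2 - 1*8 = 2 - 8 = -6)
n(h, U) = 5 + 3*h/2 (n(h, U) = 3*(h/2) + 5 = 3*h/2 + 5 = 5 + 3*h/2)
B(w) = -10 - 3*w (B(w) = -2*(5 + 3*w/2) + 0 = (-10 - 3*w) + 0 = -10 - 3*w)
(B(E) - 1234)² = ((-10 - 3*7) - 1234)² = ((-10 - 21) - 1234)² = (-31 - 1234)² = (-1265)² = 1600225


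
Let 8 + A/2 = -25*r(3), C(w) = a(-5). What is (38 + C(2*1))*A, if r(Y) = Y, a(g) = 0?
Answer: -6308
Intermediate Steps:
C(w) = 0
A = -166 (A = -16 + 2*(-25*3) = -16 + 2*(-75) = -16 - 150 = -166)
(38 + C(2*1))*A = (38 + 0)*(-166) = 38*(-166) = -6308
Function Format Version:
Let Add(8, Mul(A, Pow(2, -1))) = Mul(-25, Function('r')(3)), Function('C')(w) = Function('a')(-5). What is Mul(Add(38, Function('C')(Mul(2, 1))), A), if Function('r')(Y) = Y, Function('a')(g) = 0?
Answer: -6308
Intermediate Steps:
Function('C')(w) = 0
A = -166 (A = Add(-16, Mul(2, Mul(-25, 3))) = Add(-16, Mul(2, -75)) = Add(-16, -150) = -166)
Mul(Add(38, Function('C')(Mul(2, 1))), A) = Mul(Add(38, 0), -166) = Mul(38, -166) = -6308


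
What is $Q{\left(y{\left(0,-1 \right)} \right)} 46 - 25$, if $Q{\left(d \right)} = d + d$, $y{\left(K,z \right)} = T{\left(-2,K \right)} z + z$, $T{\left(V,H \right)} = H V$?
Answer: $-117$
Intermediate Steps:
$y{\left(K,z \right)} = z - 2 K z$ ($y{\left(K,z \right)} = K \left(-2\right) z + z = - 2 K z + z = z - 2 K z$)
$Q{\left(d \right)} = 2 d$
$Q{\left(y{\left(0,-1 \right)} \right)} 46 - 25 = 2 \left(- (1 - 0)\right) 46 - 25 = 2 \left(- (1 + 0)\right) 46 - 25 = 2 \left(\left(-1\right) 1\right) 46 - 25 = 2 \left(-1\right) 46 - 25 = \left(-2\right) 46 - 25 = -92 - 25 = -117$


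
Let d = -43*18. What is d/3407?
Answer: -774/3407 ≈ -0.22718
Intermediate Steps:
d = -774
d/3407 = -774/3407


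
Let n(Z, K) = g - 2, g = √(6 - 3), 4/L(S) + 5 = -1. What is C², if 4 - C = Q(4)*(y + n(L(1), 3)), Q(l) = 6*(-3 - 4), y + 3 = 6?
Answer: 7408 + 3864*√3 ≈ 14101.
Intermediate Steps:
y = 3 (y = -3 + 6 = 3)
L(S) = -⅔ (L(S) = 4/(-5 - 1) = 4/(-6) = 4*(-⅙) = -⅔)
g = √3 ≈ 1.7320
n(Z, K) = -2 + √3 (n(Z, K) = √3 - 2 = -2 + √3)
Q(l) = -42 (Q(l) = 6*(-7) = -42)
C = 46 + 42*√3 (C = 4 - (-42)*(3 + (-2 + √3)) = 4 - (-42)*(1 + √3) = 4 - (-42 - 42*√3) = 4 + (42 + 42*√3) = 46 + 42*√3 ≈ 118.75)
C² = (46 + 42*√3)²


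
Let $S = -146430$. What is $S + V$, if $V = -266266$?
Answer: $-412696$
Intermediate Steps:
$S + V = -146430 - 266266 = -412696$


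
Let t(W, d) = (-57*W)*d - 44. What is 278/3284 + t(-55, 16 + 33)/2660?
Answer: 126266661/2183860 ≈ 57.818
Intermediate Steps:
t(W, d) = -44 - 57*W*d (t(W, d) = -57*W*d - 44 = -44 - 57*W*d)
278/3284 + t(-55, 16 + 33)/2660 = 278/3284 + (-44 - 57*(-55)*(16 + 33))/2660 = 278*(1/3284) + (-44 - 57*(-55)*49)*(1/2660) = 139/1642 + (-44 + 153615)*(1/2660) = 139/1642 + 153571*(1/2660) = 139/1642 + 153571/2660 = 126266661/2183860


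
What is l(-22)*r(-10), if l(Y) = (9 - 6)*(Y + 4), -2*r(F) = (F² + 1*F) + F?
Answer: 2160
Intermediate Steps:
r(F) = -F - F²/2 (r(F) = -((F² + 1*F) + F)/2 = -((F² + F) + F)/2 = -((F + F²) + F)/2 = -(F² + 2*F)/2 = -F - F²/2)
l(Y) = 12 + 3*Y (l(Y) = 3*(4 + Y) = 12 + 3*Y)
l(-22)*r(-10) = (12 + 3*(-22))*(-½*(-10)*(2 - 10)) = (12 - 66)*(-½*(-10)*(-8)) = -54*(-40) = 2160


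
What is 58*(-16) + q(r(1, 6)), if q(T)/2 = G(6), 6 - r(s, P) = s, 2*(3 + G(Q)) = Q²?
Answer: -898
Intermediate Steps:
G(Q) = -3 + Q²/2
r(s, P) = 6 - s
q(T) = 30 (q(T) = 2*(-3 + (½)*6²) = 2*(-3 + (½)*36) = 2*(-3 + 18) = 2*15 = 30)
58*(-16) + q(r(1, 6)) = 58*(-16) + 30 = -928 + 30 = -898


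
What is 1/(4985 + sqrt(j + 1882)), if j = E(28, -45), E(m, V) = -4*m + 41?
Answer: 4985/24848414 - sqrt(1811)/24848414 ≈ 0.00019890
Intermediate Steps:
E(m, V) = 41 - 4*m
j = -71 (j = 41 - 4*28 = 41 - 112 = -71)
1/(4985 + sqrt(j + 1882)) = 1/(4985 + sqrt(-71 + 1882)) = 1/(4985 + sqrt(1811))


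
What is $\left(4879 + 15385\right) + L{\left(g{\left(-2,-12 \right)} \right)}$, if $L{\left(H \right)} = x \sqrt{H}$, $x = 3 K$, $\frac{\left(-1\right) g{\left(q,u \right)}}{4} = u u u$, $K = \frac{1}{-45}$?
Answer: $20264 - \frac{16 \sqrt{3}}{5} \approx 20258.0$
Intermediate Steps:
$K = - \frac{1}{45} \approx -0.022222$
$g{\left(q,u \right)} = - 4 u^{3}$ ($g{\left(q,u \right)} = - 4 u u u = - 4 u^{2} u = - 4 u^{3}$)
$x = - \frac{1}{15}$ ($x = 3 \left(- \frac{1}{45}\right) = - \frac{1}{15} \approx -0.066667$)
$L{\left(H \right)} = - \frac{\sqrt{H}}{15}$
$\left(4879 + 15385\right) + L{\left(g{\left(-2,-12 \right)} \right)} = \left(4879 + 15385\right) - \frac{\sqrt{- 4 \left(-12\right)^{3}}}{15} = 20264 - \frac{\sqrt{\left(-4\right) \left(-1728\right)}}{15} = 20264 - \frac{\sqrt{6912}}{15} = 20264 - \frac{48 \sqrt{3}}{15} = 20264 - \frac{16 \sqrt{3}}{5}$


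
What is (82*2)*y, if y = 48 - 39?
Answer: 1476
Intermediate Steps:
y = 9
(82*2)*y = (82*2)*9 = 164*9 = 1476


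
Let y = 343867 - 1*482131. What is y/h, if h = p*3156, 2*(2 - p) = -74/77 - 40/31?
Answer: -27503014/1962243 ≈ -14.016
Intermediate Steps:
p = 7461/2387 (p = 2 - (-74/77 - 40/31)/2 = 2 - ½*(-5374/2387) = 2 + 2687/2387 = 7461/2387 ≈ 3.1257)
y = -138264 (y = 343867 - 482131 = -138264)
h = 23546916/2387 (h = (7461/2387)*3156 = 23546916/2387 ≈ 9864.7)
y/h = -138264/23546916/2387 = -138264*2387/23546916 = -27503014/1962243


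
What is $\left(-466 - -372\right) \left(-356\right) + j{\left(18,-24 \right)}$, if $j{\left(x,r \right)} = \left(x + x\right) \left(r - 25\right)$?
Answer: $31700$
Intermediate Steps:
$j{\left(x,r \right)} = 2 x \left(-25 + r\right)$
$\left(-466 - -372\right) \left(-356\right) + j{\left(18,-24 \right)} = \left(-466 - -372\right) \left(-356\right) + 2 \cdot 18 \left(-25 - 24\right) = \left(-466 + 372\right) \left(-356\right) + 2 \cdot 18 \left(-49\right) = \left(-94\right) \left(-356\right) - 1764 = 33464 - 1764 = 31700$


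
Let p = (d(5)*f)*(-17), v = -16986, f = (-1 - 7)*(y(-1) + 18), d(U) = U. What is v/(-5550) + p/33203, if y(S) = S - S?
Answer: 105319693/30712775 ≈ 3.4292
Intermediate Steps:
y(S) = 0
f = -144 (f = (-1 - 7)*(0 + 18) = -8*18 = -144)
p = 12240 (p = (5*(-144))*(-17) = -720*(-17) = 12240)
v/(-5550) + p/33203 = -16986/(-5550) + 12240/33203 = -16986*(-1/5550) + 12240*(1/33203) = 2831/925 + 12240/33203 = 105319693/30712775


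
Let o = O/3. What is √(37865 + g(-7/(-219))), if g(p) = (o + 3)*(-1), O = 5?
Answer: √340743/3 ≈ 194.58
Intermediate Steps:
o = 5/3 ≈ 1.6667
g(p) = -14/3 (g(p) = (5/3 + 3)*(-1) = (14/3)*(-1) = -14/3)
√(37865 + g(-7/(-219))) = √(37865 - 14/3) = √(113581/3) = √340743/3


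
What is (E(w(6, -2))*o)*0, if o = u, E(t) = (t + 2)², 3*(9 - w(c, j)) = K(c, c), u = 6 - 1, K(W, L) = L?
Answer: 0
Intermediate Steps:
u = 5
w(c, j) = 9 - c/3
E(t) = (2 + t)²
o = 5
(E(w(6, -2))*o)*0 = ((2 + (9 - ⅓*6))²*5)*0 = ((2 + (9 - 2))²*5)*0 = ((2 + 7)²*5)*0 = (9²*5)*0 = (81*5)*0 = 405*0 = 0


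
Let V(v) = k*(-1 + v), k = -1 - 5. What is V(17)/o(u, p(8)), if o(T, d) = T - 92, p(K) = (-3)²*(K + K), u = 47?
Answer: 32/15 ≈ 2.1333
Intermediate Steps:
k = -6
p(K) = 18*K (p(K) = 9*(2*K) = 18*K)
o(T, d) = -92 + T
V(v) = 6 - 6*v (V(v) = -6*(-1 + v) = 6 - 6*v)
V(17)/o(u, p(8)) = (6 - 6*17)/(-92 + 47) = (6 - 102)/(-45) = -96*(-1/45) = 32/15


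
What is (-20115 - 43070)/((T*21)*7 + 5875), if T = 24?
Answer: -63185/9403 ≈ -6.7197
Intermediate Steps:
(-20115 - 43070)/((T*21)*7 + 5875) = (-20115 - 43070)/((24*21)*7 + 5875) = -63185/(504*7 + 5875) = -63185/(3528 + 5875) = -63185/9403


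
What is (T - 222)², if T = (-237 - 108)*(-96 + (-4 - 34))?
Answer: 2116736064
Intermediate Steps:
T = 46230 (T = -345*(-96 - 38) = -345*(-134) = 46230)
(T - 222)² = (46230 - 222)² = 46008² = 2116736064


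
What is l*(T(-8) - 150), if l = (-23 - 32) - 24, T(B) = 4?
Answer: 11534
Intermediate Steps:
l = -79 (l = -55 - 24 = -79)
l*(T(-8) - 150) = -79*(4 - 150) = -79*(-146) = 11534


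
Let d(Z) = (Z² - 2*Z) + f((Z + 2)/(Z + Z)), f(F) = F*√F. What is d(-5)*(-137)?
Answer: -4795 - 411*√30/100 ≈ -4817.5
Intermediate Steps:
f(F) = F^(3/2)
d(Z) = Z² - 2*Z + √2*((2 + Z)/Z)^(3/2)/4 (d(Z) = (Z² - 2*Z) + ((Z + 2)/(Z + Z))^(3/2) = (Z² - 2*Z) + ((2 + Z)/((2*Z)))^(3/2) = (Z² - 2*Z) + ((2 + Z)*(1/(2*Z)))^(3/2) = (Z² - 2*Z) + ((2 + Z)/(2*Z))^(3/2) = (Z² - 2*Z) + √2*((2 + Z)/Z)^(3/2)/4 = Z² - 2*Z + √2*((2 + Z)/Z)^(3/2)/4)
d(-5)*(-137) = ((-5)² - 2*(-5) + √2*((2 - 5)/(-5))^(3/2)/4)*(-137) = (25 + 10 + √2*(-⅕*(-3))^(3/2)/4)*(-137) = (25 + 10 + √2*(⅗)^(3/2)/4)*(-137) = (25 + 10 + √2*(3*√15/25)/4)*(-137) = (25 + 10 + 3*√30/100)*(-137) = (35 + 3*√30/100)*(-137) = -4795 - 411*√30/100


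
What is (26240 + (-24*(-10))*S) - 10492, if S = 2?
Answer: 16228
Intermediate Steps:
(26240 + (-24*(-10))*S) - 10492 = (26240 - 24*(-10)*2) - 10492 = (26240 + 240*2) - 10492 = (26240 + 480) - 10492 = 26720 - 10492 = 16228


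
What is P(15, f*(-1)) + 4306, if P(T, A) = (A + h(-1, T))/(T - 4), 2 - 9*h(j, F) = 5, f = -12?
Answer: 142133/33 ≈ 4307.1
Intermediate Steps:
h(j, F) = -⅓ (h(j, F) = 2/9 - ⅑*5 = 2/9 - 5/9 = -⅓)
P(T, A) = (-⅓ + A)/(-4 + T) (P(T, A) = (A - ⅓)/(T - 4) = (-⅓ + A)/(-4 + T))
P(15, f*(-1)) + 4306 = (-⅓ - 12*(-1))/(-4 + 15) + 4306 = (-⅓ + 12)/11 + 4306 = (1/11)*(35/3) + 4306 = 35/33 + 4306 = 142133/33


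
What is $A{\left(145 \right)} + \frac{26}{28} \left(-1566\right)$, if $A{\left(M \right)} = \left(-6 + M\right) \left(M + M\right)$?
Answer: $\frac{271991}{7} \approx 38856.0$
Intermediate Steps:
$A{\left(M \right)} = 2 M \left(-6 + M\right)$ ($A{\left(M \right)} = \left(-6 + M\right) 2 M = 2 M \left(-6 + M\right)$)
$A{\left(145 \right)} + \frac{26}{28} \left(-1566\right) = 2 \cdot 145 \left(-6 + 145\right) + \frac{26}{28} \left(-1566\right) = 2 \cdot 145 \cdot 139 + 26 \cdot \frac{1}{28} \left(-1566\right) = 40310 + \frac{13}{14} \left(-1566\right) = 40310 - \frac{10179}{7} = \frac{271991}{7}$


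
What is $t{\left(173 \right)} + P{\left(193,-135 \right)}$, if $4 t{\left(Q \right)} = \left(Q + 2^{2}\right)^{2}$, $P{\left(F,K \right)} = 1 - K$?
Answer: $\frac{31873}{4} \approx 7968.3$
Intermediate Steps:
$t{\left(Q \right)} = \frac{\left(4 + Q\right)^{2}}{4}$ ($t{\left(Q \right)} = \frac{\left(Q + 2^{2}\right)^{2}}{4} = \frac{\left(Q + 4\right)^{2}}{4} = \frac{\left(4 + Q\right)^{2}}{4}$)
$t{\left(173 \right)} + P{\left(193,-135 \right)} = \frac{\left(4 + 173\right)^{2}}{4} + \left(1 - -135\right) = \frac{177^{2}}{4} + \left(1 + 135\right) = \frac{1}{4} \cdot 31329 + 136 = \frac{31329}{4} + 136 = \frac{31873}{4}$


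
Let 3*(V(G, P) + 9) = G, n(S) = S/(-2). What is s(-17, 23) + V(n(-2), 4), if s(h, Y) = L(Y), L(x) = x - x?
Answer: -26/3 ≈ -8.6667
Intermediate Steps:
L(x) = 0
s(h, Y) = 0
n(S) = -S/2 (n(S) = S*(-½) = -S/2)
V(G, P) = -9 + G/3
s(-17, 23) + V(n(-2), 4) = 0 + (-9 + (-½*(-2))/3) = 0 + (-9 + (⅓)*1) = 0 + (-9 + ⅓) = 0 - 26/3 = -26/3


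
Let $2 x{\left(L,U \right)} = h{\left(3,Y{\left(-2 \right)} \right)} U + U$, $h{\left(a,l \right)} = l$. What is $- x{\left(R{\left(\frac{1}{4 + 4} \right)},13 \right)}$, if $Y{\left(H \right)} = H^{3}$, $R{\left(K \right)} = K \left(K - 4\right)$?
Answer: $\frac{91}{2} \approx 45.5$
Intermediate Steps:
$R{\left(K \right)} = K \left(-4 + K\right)$
$x{\left(L,U \right)} = - \frac{7 U}{2}$ ($x{\left(L,U \right)} = \frac{\left(-2\right)^{3} U + U}{2} = \frac{- 8 U + U}{2} = \frac{\left(-7\right) U}{2} = - \frac{7 U}{2}$)
$- x{\left(R{\left(\frac{1}{4 + 4} \right)},13 \right)} = - \frac{\left(-7\right) 13}{2} = \left(-1\right) \left(- \frac{91}{2}\right) = \frac{91}{2}$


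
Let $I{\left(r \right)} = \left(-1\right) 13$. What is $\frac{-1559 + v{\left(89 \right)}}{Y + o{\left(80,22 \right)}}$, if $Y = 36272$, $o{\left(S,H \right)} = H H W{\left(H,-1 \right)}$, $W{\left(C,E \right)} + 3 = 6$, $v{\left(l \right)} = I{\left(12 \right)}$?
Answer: $- \frac{393}{9431} \approx -0.041671$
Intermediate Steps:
$I{\left(r \right)} = -13$
$v{\left(l \right)} = -13$
$W{\left(C,E \right)} = 3$ ($W{\left(C,E \right)} = -3 + 6 = 3$)
$o{\left(S,H \right)} = 3 H^{2}$ ($o{\left(S,H \right)} = H H 3 = H^{2} \cdot 3 = 3 H^{2}$)
$\frac{-1559 + v{\left(89 \right)}}{Y + o{\left(80,22 \right)}} = \frac{-1559 - 13}{36272 + 3 \cdot 22^{2}} = - \frac{1572}{36272 + 3 \cdot 484} = - \frac{1572}{36272 + 1452} = - \frac{1572}{37724} = \left(-1572\right) \frac{1}{37724} = - \frac{393}{9431}$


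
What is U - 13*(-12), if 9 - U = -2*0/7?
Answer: 165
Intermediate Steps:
U = 9 (U = 9 - (-2*0)/7 = 9 - 0/7 = 9 - 1*0 = 9 + 0 = 9)
U - 13*(-12) = 9 - 13*(-12) = 9 + 156 = 165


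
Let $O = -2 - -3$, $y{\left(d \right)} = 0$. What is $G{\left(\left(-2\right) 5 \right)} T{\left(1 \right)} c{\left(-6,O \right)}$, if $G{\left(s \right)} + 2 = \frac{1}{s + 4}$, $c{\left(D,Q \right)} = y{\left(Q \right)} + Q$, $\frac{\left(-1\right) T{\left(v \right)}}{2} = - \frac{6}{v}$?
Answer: $-26$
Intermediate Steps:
$T{\left(v \right)} = \frac{12}{v}$ ($T{\left(v \right)} = - 2 \left(- \frac{6}{v}\right) = \frac{12}{v}$)
$O = 1$ ($O = -2 + 3 = 1$)
$c{\left(D,Q \right)} = Q$ ($c{\left(D,Q \right)} = 0 + Q = Q$)
$G{\left(s \right)} = -2 + \frac{1}{4 + s}$ ($G{\left(s \right)} = -2 + \frac{1}{s + 4} = -2 + \frac{1}{4 + s}$)
$G{\left(\left(-2\right) 5 \right)} T{\left(1 \right)} c{\left(-6,O \right)} = \frac{-7 - 2 \left(\left(-2\right) 5\right)}{4 - 10} \cdot \frac{12}{1} \cdot 1 = \frac{-7 - -20}{4 - 10} \cdot 12 \cdot 1 \cdot 1 = \frac{-7 + 20}{-6} \cdot 12 \cdot 1 = \left(- \frac{1}{6}\right) 13 \cdot 12 \cdot 1 = \left(- \frac{13}{6}\right) 12 \cdot 1 = \left(-26\right) 1 = -26$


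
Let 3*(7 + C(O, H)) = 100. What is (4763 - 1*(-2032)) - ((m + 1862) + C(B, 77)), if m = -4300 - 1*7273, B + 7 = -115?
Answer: 49439/3 ≈ 16480.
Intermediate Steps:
B = -122 (B = -7 - 115 = -122)
m = -11573 (m = -4300 - 7273 = -11573)
C(O, H) = 79/3 (C(O, H) = -7 + (1/3)*100 = -7 + 100/3 = 79/3)
(4763 - 1*(-2032)) - ((m + 1862) + C(B, 77)) = (4763 - 1*(-2032)) - ((-11573 + 1862) + 79/3) = (4763 + 2032) - (-9711 + 79/3) = 6795 - 1*(-29054/3) = 6795 + 29054/3 = 49439/3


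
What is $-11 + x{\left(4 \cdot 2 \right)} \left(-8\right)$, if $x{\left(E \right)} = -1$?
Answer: $-3$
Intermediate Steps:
$-11 + x{\left(4 \cdot 2 \right)} \left(-8\right) = -11 - -8 = -11 + 8 = -3$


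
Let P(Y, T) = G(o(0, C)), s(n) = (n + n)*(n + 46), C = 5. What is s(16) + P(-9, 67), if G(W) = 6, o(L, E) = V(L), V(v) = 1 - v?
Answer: 1990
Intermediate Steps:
o(L, E) = 1 - L
s(n) = 2*n*(46 + n) (s(n) = (2*n)*(46 + n) = 2*n*(46 + n))
P(Y, T) = 6
s(16) + P(-9, 67) = 2*16*(46 + 16) + 6 = 2*16*62 + 6 = 1984 + 6 = 1990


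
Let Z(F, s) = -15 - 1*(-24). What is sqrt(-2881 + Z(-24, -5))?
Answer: 2*I*sqrt(718) ≈ 53.591*I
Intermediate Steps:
Z(F, s) = 9 (Z(F, s) = -15 + 24 = 9)
sqrt(-2881 + Z(-24, -5)) = sqrt(-2881 + 9) = sqrt(-2872) = 2*I*sqrt(718)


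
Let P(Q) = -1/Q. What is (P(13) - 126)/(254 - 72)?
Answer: -1639/2366 ≈ -0.69273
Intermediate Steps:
(P(13) - 126)/(254 - 72) = (-1/13 - 126)/(254 - 72) = (-1*1/13 - 126)/182 = (-1/13 - 126)*(1/182) = -1639/13*1/182 = -1639/2366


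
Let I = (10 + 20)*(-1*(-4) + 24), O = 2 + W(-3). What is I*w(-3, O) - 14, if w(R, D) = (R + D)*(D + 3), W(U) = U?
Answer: -6734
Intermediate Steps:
O = -1 (O = 2 - 3 = -1)
w(R, D) = (3 + D)*(D + R) (w(R, D) = (D + R)*(3 + D) = (3 + D)*(D + R))
I = 840 (I = 30*(4 + 24) = 30*28 = 840)
I*w(-3, O) - 14 = 840*((-1)² + 3*(-1) + 3*(-3) - 1*(-3)) - 14 = 840*(1 - 3 - 9 + 3) - 14 = 840*(-8) - 14 = -6720 - 14 = -6734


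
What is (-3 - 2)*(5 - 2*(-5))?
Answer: -75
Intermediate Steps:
(-3 - 2)*(5 - 2*(-5)) = -5*(5 + 10) = -5*15 = -75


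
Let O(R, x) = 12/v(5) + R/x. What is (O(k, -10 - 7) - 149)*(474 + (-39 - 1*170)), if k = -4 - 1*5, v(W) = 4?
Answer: -655345/17 ≈ -38550.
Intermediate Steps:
k = -9 (k = -4 - 5 = -9)
O(R, x) = 3 + R/x (O(R, x) = 12/4 + R/x = 12*(1/4) + R/x = 3 + R/x)
(O(k, -10 - 7) - 149)*(474 + (-39 - 1*170)) = ((3 - 9/(-10 - 7)) - 149)*(474 + (-39 - 1*170)) = ((3 - 9/(-17)) - 149)*(474 + (-39 - 170)) = ((3 - 9*(-1/17)) - 149)*(474 - 209) = ((3 + 9/17) - 149)*265 = (60/17 - 149)*265 = -2473/17*265 = -655345/17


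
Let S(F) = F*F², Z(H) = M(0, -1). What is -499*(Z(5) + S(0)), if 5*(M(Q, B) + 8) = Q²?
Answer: 3992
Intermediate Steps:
M(Q, B) = -8 + Q²/5
Z(H) = -8 (Z(H) = -8 + (⅕)*0² = -8 + (⅕)*0 = -8 + 0 = -8)
S(F) = F³
-499*(Z(5) + S(0)) = -499*(-8 + 0³) = -499*(-8 + 0) = -499*(-8) = 3992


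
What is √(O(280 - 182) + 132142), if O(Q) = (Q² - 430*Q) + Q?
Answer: 22*√206 ≈ 315.76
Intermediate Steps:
O(Q) = Q² - 429*Q
√(O(280 - 182) + 132142) = √((280 - 182)*(-429 + (280 - 182)) + 132142) = √(98*(-429 + 98) + 132142) = √(98*(-331) + 132142) = √(-32438 + 132142) = √99704 = 22*√206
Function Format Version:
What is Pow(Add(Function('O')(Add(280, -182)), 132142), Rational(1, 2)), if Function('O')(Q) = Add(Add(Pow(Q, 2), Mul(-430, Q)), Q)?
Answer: Mul(22, Pow(206, Rational(1, 2))) ≈ 315.76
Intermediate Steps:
Function('O')(Q) = Add(Pow(Q, 2), Mul(-429, Q))
Pow(Add(Function('O')(Add(280, -182)), 132142), Rational(1, 2)) = Pow(Add(Mul(Add(280, -182), Add(-429, Add(280, -182))), 132142), Rational(1, 2)) = Pow(Add(Mul(98, Add(-429, 98)), 132142), Rational(1, 2)) = Pow(Add(Mul(98, -331), 132142), Rational(1, 2)) = Pow(Add(-32438, 132142), Rational(1, 2)) = Pow(99704, Rational(1, 2)) = Mul(22, Pow(206, Rational(1, 2)))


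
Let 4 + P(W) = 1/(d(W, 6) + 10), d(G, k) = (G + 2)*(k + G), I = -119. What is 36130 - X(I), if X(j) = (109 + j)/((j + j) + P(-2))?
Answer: 87398370/2419 ≈ 36130.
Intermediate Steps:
d(G, k) = (2 + G)*(G + k)
P(W) = -4 + 1/(22 + W**2 + 8*W) (P(W) = -4 + 1/((W**2 + 2*W + 2*6 + W*6) + 10) = -4 + 1/((W**2 + 2*W + 12 + 6*W) + 10) = -4 + 1/((12 + W**2 + 8*W) + 10) = -4 + 1/(22 + W**2 + 8*W))
X(j) = (109 + j)/(-39/10 + 2*j) (X(j) = (109 + j)/((j + j) + (-87 - 32*(-2) - 4*(-2)**2)/(22 + (-2)**2 + 8*(-2))) = (109 + j)/(2*j + (-87 + 64 - 4*4)/(22 + 4 - 16)) = (109 + j)/(2*j + (-87 + 64 - 16)/10) = (109 + j)/(2*j + (1/10)*(-39)) = (109 + j)/(2*j - 39/10) = (109 + j)/(-39/10 + 2*j))
36130 - X(I) = 36130 - 10*(109 - 119)/(-39 + 20*(-119)) = 36130 - 10*(-10)/(-39 - 2380) = 36130 - 10*(-10)/(-2419) = 36130 - 10*(-1)*(-10)/2419 = 36130 - 1*100/2419 = 36130 - 100/2419 = 87398370/2419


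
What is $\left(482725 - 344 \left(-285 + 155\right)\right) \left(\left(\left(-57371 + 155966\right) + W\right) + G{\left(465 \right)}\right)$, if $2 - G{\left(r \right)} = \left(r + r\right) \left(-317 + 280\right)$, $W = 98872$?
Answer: $122303419155$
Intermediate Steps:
$G{\left(r \right)} = 2 + 74 r$ ($G{\left(r \right)} = 2 - \left(r + r\right) \left(-317 + 280\right) = 2 - 2 r \left(-37\right) = 2 - - 74 r = 2 + 74 r$)
$\left(482725 - 344 \left(-285 + 155\right)\right) \left(\left(\left(-57371 + 155966\right) + W\right) + G{\left(465 \right)}\right) = \left(482725 - 344 \left(-285 + 155\right)\right) \left(\left(\left(-57371 + 155966\right) + 98872\right) + \left(2 + 74 \cdot 465\right)\right) = \left(482725 - -44720\right) \left(\left(98595 + 98872\right) + \left(2 + 34410\right)\right) = \left(482725 + 44720\right) \left(197467 + 34412\right) = 527445 \cdot 231879 = 122303419155$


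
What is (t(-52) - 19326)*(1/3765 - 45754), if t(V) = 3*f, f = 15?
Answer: 1107139500443/1255 ≈ 8.8218e+8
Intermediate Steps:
t(V) = 45 (t(V) = 3*15 = 45)
(t(-52) - 19326)*(1/3765 - 45754) = (45 - 19326)*(1/3765 - 45754) = -19281*(1/3765 - 45754) = -19281*(-172263809/3765) = 1107139500443/1255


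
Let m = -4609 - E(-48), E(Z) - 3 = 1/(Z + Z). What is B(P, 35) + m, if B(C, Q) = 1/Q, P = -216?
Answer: -15496189/3360 ≈ -4612.0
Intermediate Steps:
E(Z) = 3 + 1/(2*Z) (E(Z) = 3 + 1/(Z + Z) = 3 + 1/(2*Z))
m = -442751/96 (m = -4609 - (3 + (½)/(-48)) = -4609 - (3 + (½)*(-1/48)) = -4609 - (3 - 1/96) = -4609 - 1*287/96 = -4609 - 287/96 = -442751/96 ≈ -4612.0)
B(P, 35) + m = 1/35 - 442751/96 = -15496189/3360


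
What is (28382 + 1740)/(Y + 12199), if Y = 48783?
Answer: 15061/30491 ≈ 0.49395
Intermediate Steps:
(28382 + 1740)/(Y + 12199) = (28382 + 1740)/(48783 + 12199) = 30122/60982 = 30122*(1/60982) = 15061/30491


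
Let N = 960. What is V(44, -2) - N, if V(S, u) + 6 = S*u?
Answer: -1054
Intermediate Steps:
V(S, u) = -6 + S*u
V(44, -2) - N = (-6 + 44*(-2)) - 1*960 = (-6 - 88) - 960 = -94 - 960 = -1054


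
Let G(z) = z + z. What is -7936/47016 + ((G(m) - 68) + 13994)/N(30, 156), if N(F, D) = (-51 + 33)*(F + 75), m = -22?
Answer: -4636633/617085 ≈ -7.5138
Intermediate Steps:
G(z) = 2*z
N(F, D) = -1350 - 18*F (N(F, D) = -18*(75 + F) = -1350 - 18*F)
-7936/47016 + ((G(m) - 68) + 13994)/N(30, 156) = -7936/47016 + ((2*(-22) - 68) + 13994)/(-1350 - 18*30) = -7936*1/47016 + ((-44 - 68) + 13994)/(-1350 - 540) = -992/5877 + (-112 + 13994)/(-1890) = -992/5877 + 13882*(-1/1890) = -992/5877 - 6941/945 = -4636633/617085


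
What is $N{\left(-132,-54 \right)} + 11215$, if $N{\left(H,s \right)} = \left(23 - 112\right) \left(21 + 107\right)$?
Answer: $-177$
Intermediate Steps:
$N{\left(H,s \right)} = -11392$ ($N{\left(H,s \right)} = \left(-89\right) 128 = -11392$)
$N{\left(-132,-54 \right)} + 11215 = -11392 + 11215 = -177$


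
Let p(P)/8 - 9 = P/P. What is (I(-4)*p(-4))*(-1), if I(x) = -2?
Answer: 160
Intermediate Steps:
p(P) = 80 (p(P) = 72 + 8*(P/P) = 72 + 8*1 = 72 + 8 = 80)
(I(-4)*p(-4))*(-1) = -2*80*(-1) = -160*(-1) = 160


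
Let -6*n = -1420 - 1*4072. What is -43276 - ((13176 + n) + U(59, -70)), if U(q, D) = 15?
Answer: -172147/3 ≈ -57382.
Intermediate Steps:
n = 2746/3 (n = -(-1420 - 1*4072)/6 = -(-1420 - 4072)/6 = -⅙*(-5492) = 2746/3 ≈ 915.33)
-43276 - ((13176 + n) + U(59, -70)) = -43276 - ((13176 + 2746/3) + 15) = -43276 - (42274/3 + 15) = -43276 - 1*42319/3 = -43276 - 42319/3 = -172147/3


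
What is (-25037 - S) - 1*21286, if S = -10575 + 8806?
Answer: -44554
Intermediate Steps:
S = -1769
(-25037 - S) - 1*21286 = (-25037 - 1*(-1769)) - 1*21286 = (-25037 + 1769) - 21286 = -23268 - 21286 = -44554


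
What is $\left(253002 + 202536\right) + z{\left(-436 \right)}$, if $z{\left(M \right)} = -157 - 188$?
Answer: $455193$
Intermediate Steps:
$z{\left(M \right)} = -345$
$\left(253002 + 202536\right) + z{\left(-436 \right)} = \left(253002 + 202536\right) - 345 = 455538 - 345 = 455193$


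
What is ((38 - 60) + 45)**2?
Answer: 529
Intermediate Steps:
((38 - 60) + 45)**2 = (-22 + 45)**2 = 23**2 = 529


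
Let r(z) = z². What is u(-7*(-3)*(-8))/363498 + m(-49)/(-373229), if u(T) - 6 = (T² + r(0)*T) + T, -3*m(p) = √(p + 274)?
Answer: 1745894948/22611332507 ≈ 0.077213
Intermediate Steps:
m(p) = -√(274 + p)/3 (m(p) = -√(p + 274)/3 = -√(274 + p)/3)
u(T) = 6 + T + T² (u(T) = 6 + ((T² + 0²*T) + T) = 6 + ((T² + 0*T) + T) = 6 + ((T² + 0) + T) = 6 + (T² + T) = 6 + (T + T²) = 6 + T + T²)
u(-7*(-3)*(-8))/363498 + m(-49)/(-373229) = (6 - 7*(-3)*(-8) + (-7*(-3)*(-8))²)/363498 - √(274 - 49)/3/(-373229) = (6 + 21*(-8) + (21*(-8))²)*(1/363498) - √225/3*(-1/373229) = (6 - 168 + (-168)²)*(1/363498) - ⅓*15*(-1/373229) = (6 - 168 + 28224)*(1/363498) - 5*(-1/373229) = 28062*(1/363498) + 5/373229 = 4677/60583 + 5/373229 = 1745894948/22611332507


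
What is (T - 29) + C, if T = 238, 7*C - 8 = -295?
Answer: 168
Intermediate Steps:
C = -41 (C = 8/7 + (1/7)*(-295) = 8/7 - 295/7 = -41)
(T - 29) + C = (238 - 29) - 41 = 209 - 41 = 168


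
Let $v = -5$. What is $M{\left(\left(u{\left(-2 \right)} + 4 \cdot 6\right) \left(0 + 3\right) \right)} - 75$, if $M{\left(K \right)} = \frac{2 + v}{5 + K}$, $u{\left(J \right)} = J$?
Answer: $- \frac{5328}{71} \approx -75.042$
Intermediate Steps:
$M{\left(K \right)} = - \frac{3}{5 + K}$ ($M{\left(K \right)} = \frac{2 - 5}{5 + K} = - \frac{3}{5 + K}$)
$M{\left(\left(u{\left(-2 \right)} + 4 \cdot 6\right) \left(0 + 3\right) \right)} - 75 = - \frac{3}{5 + \left(-2 + 4 \cdot 6\right) \left(0 + 3\right)} - 75 = - \frac{3}{5 + \left(-2 + 24\right) 3} - 75 = - \frac{3}{5 + 22 \cdot 3} - 75 = - \frac{3}{5 + 66} - 75 = - \frac{3}{71} - 75 = - \frac{5328}{71}$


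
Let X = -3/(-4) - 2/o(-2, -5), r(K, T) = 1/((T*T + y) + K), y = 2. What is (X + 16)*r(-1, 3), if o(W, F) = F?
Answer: 343/200 ≈ 1.7150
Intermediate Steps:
r(K, T) = 1/(2 + K + T²) (r(K, T) = 1/((T*T + 2) + K) = 1/((T² + 2) + K) = 1/((2 + T²) + K) = 1/(2 + K + T²))
X = 23/20 (X = -3/(-4) - 2/(-5) = -3*(-¼) - 2*(-⅕) = ¾ + ⅖ = 23/20 ≈ 1.1500)
(X + 16)*r(-1, 3) = (23/20 + 16)/(2 - 1 + 3²) = 343/(20*(2 - 1 + 9)) = (343/20)/10 = (343/20)*(⅒) = 343/200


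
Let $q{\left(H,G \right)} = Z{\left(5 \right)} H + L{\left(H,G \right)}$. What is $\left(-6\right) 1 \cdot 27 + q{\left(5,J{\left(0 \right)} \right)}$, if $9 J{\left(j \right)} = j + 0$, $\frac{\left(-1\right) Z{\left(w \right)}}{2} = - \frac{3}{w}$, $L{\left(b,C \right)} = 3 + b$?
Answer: $-148$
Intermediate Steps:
$Z{\left(w \right)} = \frac{6}{w}$ ($Z{\left(w \right)} = - 2 \left(- \frac{3}{w}\right) = \frac{6}{w}$)
$J{\left(j \right)} = \frac{j}{9}$ ($J{\left(j \right)} = \frac{j + 0}{9} = \frac{j}{9}$)
$q{\left(H,G \right)} = 3 + \frac{11 H}{5}$ ($q{\left(H,G \right)} = \frac{6}{5} H + \left(3 + H\right) = 6 \cdot \frac{1}{5} H + \left(3 + H\right) = \frac{6 H}{5} + \left(3 + H\right) = 3 + \frac{11 H}{5}$)
$\left(-6\right) 1 \cdot 27 + q{\left(5,J{\left(0 \right)} \right)} = \left(-6\right) 1 \cdot 27 + \left(3 + \frac{11}{5} \cdot 5\right) = \left(-6\right) 27 + \left(3 + 11\right) = -162 + 14 = -148$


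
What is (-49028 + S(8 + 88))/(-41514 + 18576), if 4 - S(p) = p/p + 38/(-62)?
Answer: 759878/355539 ≈ 2.1373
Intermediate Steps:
S(p) = 112/31 (S(p) = 4 - (p/p + 38/(-62)) = 4 - (1 + 38*(-1/62)) = 4 - (1 - 19/31) = 4 - 1*12/31 = 4 - 12/31 = 112/31)
(-49028 + S(8 + 88))/(-41514 + 18576) = (-49028 + 112/31)/(-41514 + 18576) = -1519756/31/(-22938) = -1519756/31*(-1/22938) = 759878/355539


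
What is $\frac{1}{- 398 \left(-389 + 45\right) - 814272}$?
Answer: $- \frac{1}{677360} \approx -1.4763 \cdot 10^{-6}$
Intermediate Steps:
$\frac{1}{- 398 \left(-389 + 45\right) - 814272} = \frac{1}{\left(-398\right) \left(-344\right) - 814272} = \frac{1}{136912 - 814272} = \frac{1}{-677360} = - \frac{1}{677360}$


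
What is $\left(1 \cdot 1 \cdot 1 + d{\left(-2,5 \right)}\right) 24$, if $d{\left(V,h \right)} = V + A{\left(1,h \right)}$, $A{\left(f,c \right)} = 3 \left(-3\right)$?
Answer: $-240$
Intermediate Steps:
$A{\left(f,c \right)} = -9$
$d{\left(V,h \right)} = -9 + V$ ($d{\left(V,h \right)} = V - 9 = -9 + V$)
$\left(1 \cdot 1 \cdot 1 + d{\left(-2,5 \right)}\right) 24 = \left(1 \cdot 1 \cdot 1 - 11\right) 24 = \left(1 \cdot 1 - 11\right) 24 = \left(1 - 11\right) 24 = \left(-10\right) 24 = -240$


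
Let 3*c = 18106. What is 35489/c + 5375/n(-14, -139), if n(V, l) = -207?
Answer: -75281081/3747942 ≈ -20.086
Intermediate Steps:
c = 18106/3 (c = (1/3)*18106 = 18106/3 ≈ 6035.3)
35489/c + 5375/n(-14, -139) = 35489/(18106/3) + 5375/(-207) = 35489*(3/18106) + 5375*(-1/207) = 106467/18106 - 5375/207 = -75281081/3747942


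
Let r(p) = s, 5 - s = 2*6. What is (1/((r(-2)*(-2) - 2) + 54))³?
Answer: 1/287496 ≈ 3.4783e-6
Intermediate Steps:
s = -7 (s = 5 - 2*6 = 5 - 1*12 = 5 - 12 = -7)
r(p) = -7
(1/((r(-2)*(-2) - 2) + 54))³ = (1/((-7*(-2) - 2) + 54))³ = (1/((14 - 2) + 54))³ = (1/(12 + 54))³ = (1/66)³ = 1/287496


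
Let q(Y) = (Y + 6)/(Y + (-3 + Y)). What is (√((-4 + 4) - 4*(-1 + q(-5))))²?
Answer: 56/13 ≈ 4.3077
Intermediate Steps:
q(Y) = (6 + Y)/(-3 + 2*Y)
(√((-4 + 4) - 4*(-1 + q(-5))))² = (√((-4 + 4) - 4*(-1 + (6 - 5)/(-3 + 2*(-5)))))² = (√(0 - 4*(-1 + 1/(-3 - 10))))² = (√(0 - 4*(-1 + 1/(-13))))² = (√(0 - 4*(-1 - 1/13*1)))² = (√(0 - 4*(-1 - 1/13)))² = (√(0 - 4*(-14/13)))² = (√(0 + 56/13))² = (√(56/13))² = (2*√182/13)² = 56/13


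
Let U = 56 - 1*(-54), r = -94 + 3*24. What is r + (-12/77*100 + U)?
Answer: 5576/77 ≈ 72.416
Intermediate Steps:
r = -22 (r = -94 + 72 = -22)
U = 110 (U = 56 + 54 = 110)
r + (-12/77*100 + U) = -22 + (-12/77*100 + 110) = -22 + (-1200/77 + 110) = -22 + 7270/77 = 5576/77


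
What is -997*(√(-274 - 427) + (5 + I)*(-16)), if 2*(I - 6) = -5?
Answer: 135592 - 997*I*√701 ≈ 1.3559e+5 - 26397.0*I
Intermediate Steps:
I = 7/2 (I = 6 + (½)*(-5) = 6 - 5/2 = 7/2 ≈ 3.5000)
-997*(√(-274 - 427) + (5 + I)*(-16)) = -997*(√(-274 - 427) + (5 + 7/2)*(-16)) = -997*(√(-701) + (17/2)*(-16)) = -997*(I*√701 - 136) = -997*(-136 + I*√701) = 135592 - 997*I*√701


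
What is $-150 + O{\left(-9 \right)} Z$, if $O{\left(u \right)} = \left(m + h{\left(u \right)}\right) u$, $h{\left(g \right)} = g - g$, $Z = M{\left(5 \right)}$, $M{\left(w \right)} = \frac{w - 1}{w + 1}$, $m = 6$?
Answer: $-186$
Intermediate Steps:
$M{\left(w \right)} = \frac{-1 + w}{1 + w}$
$Z = \frac{2}{3}$ ($Z = \frac{-1 + 5}{1 + 5} = \frac{1}{6} \cdot 4 = \frac{2}{3} \approx 0.66667$)
$h{\left(g \right)} = 0$
$O{\left(u \right)} = 6 u$ ($O{\left(u \right)} = \left(6 + 0\right) u = 6 u$)
$-150 + O{\left(-9 \right)} Z = -150 + 6 \left(-9\right) \frac{2}{3} = -150 - 36 = -186$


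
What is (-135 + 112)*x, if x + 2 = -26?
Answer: 644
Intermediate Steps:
x = -28 (x = -2 - 26 = -28)
(-135 + 112)*x = (-135 + 112)*(-28) = -23*(-28) = 644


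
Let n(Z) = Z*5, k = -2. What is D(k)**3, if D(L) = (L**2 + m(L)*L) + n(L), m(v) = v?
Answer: -8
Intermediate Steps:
n(Z) = 5*Z
D(L) = 2*L**2 + 5*L (D(L) = (L**2 + L*L) + 5*L = (L**2 + L**2) + 5*L = 2*L**2 + 5*L)
D(k)**3 = (-2*(5 + 2*(-2)))**3 = (-2*(5 - 4))**3 = (-2*1)**3 = (-2)**3 = -8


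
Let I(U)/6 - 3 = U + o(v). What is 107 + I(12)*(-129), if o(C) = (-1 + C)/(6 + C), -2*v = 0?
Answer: -11374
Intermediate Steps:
v = 0 (v = -½*0 = 0)
o(C) = (-1 + C)/(6 + C)
I(U) = 17 + 6*U (I(U) = 18 + 6*(U + (-1 + 0)/(6 + 0)) = 18 + 6*(U - 1/6) = 18 + 6*(U + (⅙)*(-1)) = 18 + 6*(U - ⅙) = 18 + 6*(-⅙ + U) = 18 + (-1 + 6*U) = 17 + 6*U)
107 + I(12)*(-129) = 107 + (17 + 6*12)*(-129) = 107 + (17 + 72)*(-129) = 107 + 89*(-129) = 107 - 11481 = -11374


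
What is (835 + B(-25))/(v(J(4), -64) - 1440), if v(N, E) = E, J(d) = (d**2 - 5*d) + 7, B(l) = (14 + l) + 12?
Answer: -209/376 ≈ -0.55585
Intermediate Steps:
B(l) = 26 + l
J(d) = 7 + d**2 - 5*d
(835 + B(-25))/(v(J(4), -64) - 1440) = (835 + (26 - 25))/(-64 - 1440) = (835 + 1)/(-1504) = 836*(-1/1504) = -209/376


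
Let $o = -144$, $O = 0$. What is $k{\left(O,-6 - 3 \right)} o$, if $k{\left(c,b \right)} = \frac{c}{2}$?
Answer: $0$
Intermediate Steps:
$k{\left(c,b \right)} = \frac{c}{2}$ ($k{\left(c,b \right)} = c \frac{1}{2} = \frac{c}{2}$)
$k{\left(O,-6 - 3 \right)} o = \frac{1}{2} \cdot 0 \left(-144\right) = 0 \left(-144\right) = 0$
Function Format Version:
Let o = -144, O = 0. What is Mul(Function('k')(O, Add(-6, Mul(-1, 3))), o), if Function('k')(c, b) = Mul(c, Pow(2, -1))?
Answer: 0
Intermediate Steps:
Function('k')(c, b) = Mul(Rational(1, 2), c) (Function('k')(c, b) = Mul(c, Rational(1, 2)) = Mul(Rational(1, 2), c))
Mul(Function('k')(O, Add(-6, Mul(-1, 3))), o) = Mul(Mul(Rational(1, 2), 0), -144) = Mul(0, -144) = 0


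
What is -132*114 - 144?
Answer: -15192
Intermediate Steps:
-132*114 - 144 = -15048 - 144 = -15192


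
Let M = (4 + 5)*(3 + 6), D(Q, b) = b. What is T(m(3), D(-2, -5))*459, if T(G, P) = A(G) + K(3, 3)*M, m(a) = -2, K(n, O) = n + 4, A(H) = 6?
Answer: 263007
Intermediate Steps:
M = 81 (M = 9*9 = 81)
K(n, O) = 4 + n
T(G, P) = 573 (T(G, P) = 6 + (4 + 3)*81 = 6 + 7*81 = 6 + 567 = 573)
T(m(3), D(-2, -5))*459 = 573*459 = 263007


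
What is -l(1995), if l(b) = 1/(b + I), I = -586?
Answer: -1/1409 ≈ -0.00070972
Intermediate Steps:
l(b) = 1/(-586 + b) (l(b) = 1/(b - 586) = 1/(-586 + b))
-l(1995) = -1/(-586 + 1995) = -1/1409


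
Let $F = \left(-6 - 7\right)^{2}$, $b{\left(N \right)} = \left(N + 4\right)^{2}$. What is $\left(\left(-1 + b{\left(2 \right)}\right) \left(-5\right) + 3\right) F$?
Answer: $-29068$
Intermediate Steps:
$b{\left(N \right)} = \left(4 + N\right)^{2}$
$F = 169$ ($F = \left(-13\right)^{2} = 169$)
$\left(\left(-1 + b{\left(2 \right)}\right) \left(-5\right) + 3\right) F = \left(\left(-1 + \left(4 + 2\right)^{2}\right) \left(-5\right) + 3\right) 169 = \left(\left(-1 + 6^{2}\right) \left(-5\right) + 3\right) 169 = \left(\left(-1 + 36\right) \left(-5\right) + 3\right) 169 = \left(35 \left(-5\right) + 3\right) 169 = \left(-175 + 3\right) 169 = \left(-172\right) 169 = -29068$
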